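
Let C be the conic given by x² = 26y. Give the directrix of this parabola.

y = -13/2

Vertex (0, 0); 4p = 26 so p = 13/2. Opens up.
Directrix is the horizontal line y = k − p = 0 − (13/2) = -13/2.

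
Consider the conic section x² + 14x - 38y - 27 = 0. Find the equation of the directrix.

Only x is squared. Complete the square in x: (x + 7)² = 38(y + 2).
Vertex (-7, -2); 4p = 38 so p = 19/2. Opens up.
Directrix is the horizontal line y = k − p = -2 − (19/2) = -23/2.

y = -23/2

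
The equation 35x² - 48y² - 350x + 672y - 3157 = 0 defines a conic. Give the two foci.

(5 - √83, 7) and (5 + √83, 7)

Collect terms: 35(x² - 10x) -48(y² - 14y) = 3157
Completing the square gives 35(x - 5)² -48(y - 7)² = 3157 + 875 - 2352 = 1680.
Divide by 1680: (x - 5)²/48 - (y - 7)²/35 = 1
Hyperbola, center (5, 7), transverse axis horizontal; a² = 48, b² = 35.
c² = a² + b² = 48 + 35 = 83, so c = √83.
Foci lie on the horizontal axis through the center: (h ± c, k).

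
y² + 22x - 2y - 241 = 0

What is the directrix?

x = 33/2

Only y is squared. Complete the square in y: (y - 1)² = -22(x - 11).
Vertex (11, 1); 4p = -22 so p = -11/2. Opens left.
Directrix is the vertical line x = h − p = 11 − (-11/2) = 33/2.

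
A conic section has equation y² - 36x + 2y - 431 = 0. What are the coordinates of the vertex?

Only y is squared. Complete the square in y: (y + 1)² = 36(x + 12).
Vertex (-12, -1); 4p = 36 so p = 9. Opens right.

(-12, -1)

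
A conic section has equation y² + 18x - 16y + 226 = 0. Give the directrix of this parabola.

Only y is squared. Complete the square in y: (y - 8)² = -18(x + 9).
Vertex (-9, 8); 4p = -18 so p = -9/2. Opens left.
Directrix is the vertical line x = h − p = -9 − (-9/2) = -9/2.

x = -9/2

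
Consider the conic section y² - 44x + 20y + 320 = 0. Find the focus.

(16, -10)

Only y is squared. Complete the square in y: (y + 10)² = 44(x - 5).
Vertex (5, -10); 4p = 44 so p = 11. Opens right.
Focus is p units from the vertex along the axis: (h + p, k).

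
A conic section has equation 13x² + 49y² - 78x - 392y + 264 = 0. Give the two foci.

(-3, 4) and (9, 4)

Group the x- and y-terms: 13(x² - 6x) + 49(y² - 8y) = -264
Complete the square: 13(x - 3)² + 49(y - 4)² = -264 + 117 + 784 = 637
Dividing both sides by 637: (x - 3)²/49 + (y - 4)²/13 = 1
Ellipse, center (3, 4), major axis horizontal; a² = 49, b² = 13.
c² = a² - b² = 49 - 13 = 36, so c = 6.
Foci lie on the horizontal axis through the center: (h ± c, k).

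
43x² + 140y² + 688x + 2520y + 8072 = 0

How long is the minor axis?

Rearranging, 43(x² + 16x) + 140(y² + 18y) = -8072.
Complete the square in x and y: 43(x + 8)² + 140(y + 9)² = -8072 + 2752 + 11340 = 6020
Divide by 6020: (x + 8)²/140 + (y + 9)²/43 = 1
Ellipse, center (-8, -9), major axis horizontal; a² = 140, b² = 43.
b² = 43 so b = √43; the minor axis has length 2b = 2√43.

2√43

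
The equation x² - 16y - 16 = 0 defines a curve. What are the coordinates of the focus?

Only x is squared. Complete the square in x: x² = 16(y + 1).
Vertex (0, -1); 4p = 16 so p = 4. Opens up.
Focus is p units from the vertex along the axis: (h, k + p).

(0, 3)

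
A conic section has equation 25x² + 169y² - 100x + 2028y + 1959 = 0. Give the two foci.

Group: 25(x² - 4x) + 169(y² + 12y) = -1959
25(x - 2)² + 169(y + 6)² = -1959 + 100 + 6084 = 4225
Divide by 4225: (x - 2)²/169 + (y + 6)²/25 = 1
Ellipse, center (2, -6), major axis horizontal; a² = 169, b² = 25.
c² = a² - b² = 169 - 25 = 144, so c = 12.
Foci lie on the horizontal axis through the center: (h ± c, k).

(-10, -6) and (14, -6)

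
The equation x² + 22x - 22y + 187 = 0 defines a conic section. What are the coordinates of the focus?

Only x is squared. Complete the square in x: (x + 11)² = 22(y - 3).
Vertex (-11, 3); 4p = 22 so p = 11/2. Opens up.
Focus is p units from the vertex along the axis: (h, k + p).

(-11, 17/2)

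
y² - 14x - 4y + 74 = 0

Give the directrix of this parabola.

x = 3/2

Only y is squared. Complete the square in y: (y - 2)² = 14(x - 5).
Vertex (5, 2); 4p = 14 so p = 7/2. Opens right.
Directrix is the vertical line x = h − p = 5 − (7/2) = 3/2.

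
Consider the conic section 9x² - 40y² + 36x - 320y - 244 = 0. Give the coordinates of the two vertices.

(-2, -7) and (-2, -1)

Group the x- and y-terms: 9(x² + 4x) -40(y² + 8y) = 244
Completing the square gives 9(x + 2)² -40(y + 4)² = 244 + 36 - 640 = -360.
Divide through by -360 to get (y + 4)²/9 - (x + 2)²/40 = 1.
Hyperbola, center (-2, -4), transverse axis vertical; a² = 9, b² = 40.
a = 3. Vertices at (h, k ± a).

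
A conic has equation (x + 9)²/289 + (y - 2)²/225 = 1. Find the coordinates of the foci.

(-17, 2) and (-1, 2)

Center (-9, 2). The larger denominator 289 sits under the x-term, so the major axis is horizontal; a² = 289, b² = 225.
c² = a² - b² = 289 - 225 = 64, so c = 8.
Foci lie on the horizontal axis through the center: (h ± c, k).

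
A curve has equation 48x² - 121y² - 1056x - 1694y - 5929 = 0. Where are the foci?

(-2, -7) and (24, -7)

48(x² - 22x) -121(y² + 14y) = 5929
Completing the square gives 48(x - 11)² -121(y + 7)² = 5929 + 5808 - 5929 = 5808.
Divide by 5808: (x - 11)²/121 - (y + 7)²/48 = 1
Hyperbola, center (11, -7), transverse axis horizontal; a² = 121, b² = 48.
c² = a² + b² = 121 + 48 = 169, so c = 13.
Foci lie on the horizontal axis through the center: (h ± c, k).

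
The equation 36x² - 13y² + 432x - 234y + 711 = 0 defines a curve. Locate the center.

Group the x- and y-terms: 36(x² + 12x) -13(y² + 18y) = -711
36(x + 6)² -13(y + 9)² = -711 + 1296 - 1053 = -468
Dividing both sides by -468: (y + 9)²/36 - (x + 6)²/13 = 1
Hyperbola with center (-6, -9).

(-6, -9)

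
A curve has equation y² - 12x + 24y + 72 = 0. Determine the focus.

(-3, -12)

Only y is squared. Complete the square in y: (y + 12)² = 12(x + 6).
Vertex (-6, -12); 4p = 12 so p = 3. Opens right.
Focus is p units from the vertex along the axis: (h + p, k).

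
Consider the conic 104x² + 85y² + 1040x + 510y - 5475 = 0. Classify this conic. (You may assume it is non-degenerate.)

No xy term. Coefficients of x² and y² are A = 104, C = 85.
A and C have the same sign but A ≠ C ⇒ ellipse.

ellipse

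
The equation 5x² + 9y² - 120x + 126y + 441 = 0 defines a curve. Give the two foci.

(4, -7) and (20, -7)

Group: 5(x² - 24x) + 9(y² + 14y) = -441
Complete the square in x and y: 5(x - 12)² + 9(y + 7)² = -441 + 720 + 441 = 720
Divide through by 720 to get (x - 12)²/144 + (y + 7)²/80 = 1.
Ellipse, center (12, -7), major axis horizontal; a² = 144, b² = 80.
c² = a² - b² = 144 - 80 = 64, so c = 8.
Foci lie on the horizontal axis through the center: (h ± c, k).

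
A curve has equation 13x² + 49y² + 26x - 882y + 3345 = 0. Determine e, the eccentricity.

e = 6/7

Group the x- and y-terms: 13(x² + 2x) + 49(y² - 18y) = -3345
Complete the square in x and y: 13(x + 1)² + 49(y - 9)² = -3345 + 13 + 3969 = 637
Divide by 637: (x + 1)²/49 + (y - 9)²/13 = 1
Ellipse, center (-1, 9), major axis horizontal; a² = 49, b² = 13.
c² = a² - b² = 36, so c = 6.
e = c/a = 6/7.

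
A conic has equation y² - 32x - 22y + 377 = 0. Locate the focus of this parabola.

Only y is squared. Complete the square in y: (y - 11)² = 32(x - 8).
Vertex (8, 11); 4p = 32 so p = 8. Opens right.
Focus is p units from the vertex along the axis: (h + p, k).

(16, 11)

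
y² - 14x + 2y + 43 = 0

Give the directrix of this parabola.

Only y is squared. Complete the square in y: (y + 1)² = 14(x - 3).
Vertex (3, -1); 4p = 14 so p = 7/2. Opens right.
Directrix is the vertical line x = h − p = 3 − (7/2) = -1/2.

x = -1/2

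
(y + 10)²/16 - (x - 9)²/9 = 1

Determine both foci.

(9, -15) and (9, -5)

Center (9, -10). The positive term is the y-term, so the transverse axis is vertical; a² = 16, b² = 9.
c² = a² + b² = 16 + 9 = 25, so c = 5.
Foci lie on the vertical axis through the center: (h, k ± c).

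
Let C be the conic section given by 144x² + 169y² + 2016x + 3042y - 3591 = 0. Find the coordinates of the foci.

Rearranging, 144(x² + 14x) + 169(y² + 18y) = 3591.
Completing the square gives 144(x + 7)² + 169(y + 9)² = 3591 + 7056 + 13689 = 24336.
Divide through by 24336 to get (x + 7)²/169 + (y + 9)²/144 = 1.
Ellipse, center (-7, -9), major axis horizontal; a² = 169, b² = 144.
c² = a² - b² = 169 - 144 = 25, so c = 5.
Foci lie on the horizontal axis through the center: (h ± c, k).

(-12, -9) and (-2, -9)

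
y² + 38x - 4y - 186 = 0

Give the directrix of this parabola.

Only y is squared. Complete the square in y: (y - 2)² = -38(x - 5).
Vertex (5, 2); 4p = -38 so p = -19/2. Opens left.
Directrix is the vertical line x = h − p = 5 − (-19/2) = 29/2.

x = 29/2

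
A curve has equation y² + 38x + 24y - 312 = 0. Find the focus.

(5/2, -12)

Only y is squared. Complete the square in y: (y + 12)² = -38(x - 12).
Vertex (12, -12); 4p = -38 so p = -19/2. Opens left.
Focus is p units from the vertex along the axis: (h + p, k).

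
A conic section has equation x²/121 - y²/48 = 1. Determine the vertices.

Center (0, 0). The positive term is the x-term, so the transverse axis is horizontal; a² = 121, b² = 48.
a = 11. Vertices at (h ± a, k).

(-11, 0) and (11, 0)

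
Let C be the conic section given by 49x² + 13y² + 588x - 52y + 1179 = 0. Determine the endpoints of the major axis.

(-6, -5) and (-6, 9)

Group the x- and y-terms: 49(x² + 12x) + 13(y² - 4y) = -1179
Complete the square: 49(x + 6)² + 13(y - 2)² = -1179 + 1764 + 52 = 637
Divide by 637: (x + 6)²/13 + (y - 2)²/49 = 1
Ellipse, center (-6, 2), major axis vertical; a² = 49, b² = 13.
a = 7. Vertices at (h, k ± a).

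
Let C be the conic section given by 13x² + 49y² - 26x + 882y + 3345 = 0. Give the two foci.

(-5, -9) and (7, -9)

Collect terms: 13(x² - 2x) + 49(y² + 18y) = -3345
13(x - 1)² + 49(y + 9)² = -3345 + 13 + 3969 = 637
Dividing both sides by 637: (x - 1)²/49 + (y + 9)²/13 = 1
Ellipse, center (1, -9), major axis horizontal; a² = 49, b² = 13.
c² = a² - b² = 49 - 13 = 36, so c = 6.
Foci lie on the horizontal axis through the center: (h ± c, k).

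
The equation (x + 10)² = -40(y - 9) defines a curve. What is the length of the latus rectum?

Vertex (-10, 9); 4p = -40 so p = -10. Opens down.
Latus rectum length = |4p| = 40.

40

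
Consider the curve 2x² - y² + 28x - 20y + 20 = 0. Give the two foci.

(-7, -10 - √33) and (-7, -10 + √33)

Rearranging, 2(x² + 14x) -(y² + 20y) = -20.
Complete the square in x and y: 2(x + 7)² -(y + 10)² = -20 + 98 - 100 = -22
Divide through by -22 to get (y + 10)²/22 - (x + 7)²/11 = 1.
Hyperbola, center (-7, -10), transverse axis vertical; a² = 22, b² = 11.
c² = a² + b² = 22 + 11 = 33, so c = √33.
Foci lie on the vertical axis through the center: (h, k ± c).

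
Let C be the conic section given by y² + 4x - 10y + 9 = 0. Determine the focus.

(3, 5)

Only y is squared. Complete the square in y: (y - 5)² = -4(x - 4).
Vertex (4, 5); 4p = -4 so p = -1. Opens left.
Focus is p units from the vertex along the axis: (h + p, k).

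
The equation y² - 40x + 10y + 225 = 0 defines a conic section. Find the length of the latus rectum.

Only y is squared. Complete the square in y: (y + 5)² = 40(x - 5).
Vertex (5, -5); 4p = 40 so p = 10. Opens right.
Latus rectum length = |4p| = 40.

40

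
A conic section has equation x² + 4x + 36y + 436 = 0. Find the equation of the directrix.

Only x is squared. Complete the square in x: (x + 2)² = -36(y + 12).
Vertex (-2, -12); 4p = -36 so p = -9. Opens down.
Directrix is the horizontal line y = k − p = -12 − (-9) = -3.

y = -3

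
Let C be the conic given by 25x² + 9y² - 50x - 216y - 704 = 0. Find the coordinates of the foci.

Collect terms: 25(x² - 2x) + 9(y² - 24y) = 704
Complete the square in x and y: 25(x - 1)² + 9(y - 12)² = 704 + 25 + 1296 = 2025
Dividing both sides by 2025: (x - 1)²/81 + (y - 12)²/225 = 1
Ellipse, center (1, 12), major axis vertical; a² = 225, b² = 81.
c² = a² - b² = 225 - 81 = 144, so c = 12.
Foci lie on the vertical axis through the center: (h, k ± c).

(1, 0) and (1, 24)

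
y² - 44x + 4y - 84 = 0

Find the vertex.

(-2, -2)

Only y is squared. Complete the square in y: (y + 2)² = 44(x + 2).
Vertex (-2, -2); 4p = 44 so p = 11. Opens right.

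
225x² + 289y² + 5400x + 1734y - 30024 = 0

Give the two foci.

(-20, -3) and (-4, -3)

Collect terms: 225(x² + 24x) + 289(y² + 6y) = 30024
225(x + 12)² + 289(y + 3)² = 30024 + 32400 + 2601 = 65025
Divide through by 65025 to get (x + 12)²/289 + (y + 3)²/225 = 1.
Ellipse, center (-12, -3), major axis horizontal; a² = 289, b² = 225.
c² = a² - b² = 289 - 225 = 64, so c = 8.
Foci lie on the horizontal axis through the center: (h ± c, k).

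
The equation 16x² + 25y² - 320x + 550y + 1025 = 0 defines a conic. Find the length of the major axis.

30

16(x² - 20x) + 25(y² + 22y) = -1025
16(x - 10)² + 25(y + 11)² = -1025 + 1600 + 3025 = 3600
Dividing both sides by 3600: (x - 10)²/225 + (y + 11)²/144 = 1
Ellipse, center (10, -11), major axis horizontal; a² = 225, b² = 144.
a² = 225 so a = 15; the major axis has length 2a = 30.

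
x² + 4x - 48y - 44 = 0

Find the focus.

Only x is squared. Complete the square in x: (x + 2)² = 48(y + 1).
Vertex (-2, -1); 4p = 48 so p = 12. Opens up.
Focus is p units from the vertex along the axis: (h, k + p).

(-2, 11)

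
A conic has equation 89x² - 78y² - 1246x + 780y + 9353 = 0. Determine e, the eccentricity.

e = √14863/89

89(x² - 14x) -78(y² - 10y) = -9353
Complete the square: 89(x - 7)² -78(y - 5)² = -9353 + 4361 - 1950 = -6942
Divide by -6942: (y - 5)²/89 - (x - 7)²/78 = 1
Hyperbola, center (7, 5), transverse axis vertical; a² = 89, b² = 78.
c² = a² + b² = 167, so c = √167.
e = c/a = √167/√89 = √14863/89.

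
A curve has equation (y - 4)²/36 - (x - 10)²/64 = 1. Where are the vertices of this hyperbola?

Center (10, 4). The positive term is the y-term, so the transverse axis is vertical; a² = 36, b² = 64.
a = 6. Vertices at (h, k ± a).

(10, -2) and (10, 10)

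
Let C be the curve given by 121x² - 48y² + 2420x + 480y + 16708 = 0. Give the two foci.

(-10, -8) and (-10, 18)

Group the x- and y-terms: 121(x² + 20x) -48(y² - 10y) = -16708
121(x + 10)² -48(y - 5)² = -16708 + 12100 - 1200 = -5808
Dividing both sides by -5808: (y - 5)²/121 - (x + 10)²/48 = 1
Hyperbola, center (-10, 5), transverse axis vertical; a² = 121, b² = 48.
c² = a² + b² = 121 + 48 = 169, so c = 13.
Foci lie on the vertical axis through the center: (h, k ± c).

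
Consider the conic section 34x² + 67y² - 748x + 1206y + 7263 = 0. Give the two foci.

(11 - √33, -9) and (11 + √33, -9)

Rearranging, 34(x² - 22x) + 67(y² + 18y) = -7263.
Completing the square gives 34(x - 11)² + 67(y + 9)² = -7263 + 4114 + 5427 = 2278.
Divide through by 2278 to get (x - 11)²/67 + (y + 9)²/34 = 1.
Ellipse, center (11, -9), major axis horizontal; a² = 67, b² = 34.
c² = a² - b² = 67 - 34 = 33, so c = √33.
Foci lie on the horizontal axis through the center: (h ± c, k).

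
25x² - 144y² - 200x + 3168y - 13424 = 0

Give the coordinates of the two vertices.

Group: 25(x² - 8x) -144(y² - 22y) = 13424
Complete the square: 25(x - 4)² -144(y - 11)² = 13424 + 400 - 17424 = -3600
Dividing both sides by -3600: (y - 11)²/25 - (x - 4)²/144 = 1
Hyperbola, center (4, 11), transverse axis vertical; a² = 25, b² = 144.
a = 5. Vertices at (h, k ± a).

(4, 6) and (4, 16)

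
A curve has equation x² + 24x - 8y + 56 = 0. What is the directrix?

Only x is squared. Complete the square in x: (x + 12)² = 8(y + 11).
Vertex (-12, -11); 4p = 8 so p = 2. Opens up.
Directrix is the horizontal line y = k − p = -11 − (2) = -13.

y = -13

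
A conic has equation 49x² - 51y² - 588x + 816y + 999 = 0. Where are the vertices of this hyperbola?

(6, 1) and (6, 15)

49(x² - 12x) -51(y² - 16y) = -999
49(x - 6)² -51(y - 8)² = -999 + 1764 - 3264 = -2499
Dividing both sides by -2499: (y - 8)²/49 - (x - 6)²/51 = 1
Hyperbola, center (6, 8), transverse axis vertical; a² = 49, b² = 51.
a = 7. Vertices at (h, k ± a).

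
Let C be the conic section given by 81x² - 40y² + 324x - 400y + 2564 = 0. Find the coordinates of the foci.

Group: 81(x² + 4x) -40(y² + 10y) = -2564
81(x + 2)² -40(y + 5)² = -2564 + 324 - 1000 = -3240
Divide by -3240: (y + 5)²/81 - (x + 2)²/40 = 1
Hyperbola, center (-2, -5), transverse axis vertical; a² = 81, b² = 40.
c² = a² + b² = 81 + 40 = 121, so c = 11.
Foci lie on the vertical axis through the center: (h, k ± c).

(-2, -16) and (-2, 6)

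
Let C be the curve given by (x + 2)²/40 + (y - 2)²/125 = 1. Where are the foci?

Center (-2, 2). The larger denominator 125 sits under the y-term, so the major axis is vertical; a² = 125, b² = 40.
c² = a² - b² = 125 - 40 = 85, so c = √85.
Foci lie on the vertical axis through the center: (h, k ± c).

(-2, 2 - √85) and (-2, 2 + √85)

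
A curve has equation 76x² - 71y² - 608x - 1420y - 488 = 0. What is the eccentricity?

Group the x- and y-terms: 76(x² - 8x) -71(y² + 20y) = 488
Complete the square in x and y: 76(x - 4)² -71(y + 10)² = 488 + 1216 - 7100 = -5396
Dividing both sides by -5396: (y + 10)²/76 - (x - 4)²/71 = 1
Hyperbola, center (4, -10), transverse axis vertical; a² = 76, b² = 71.
c² = a² + b² = 147, so c = 7√3.
e = c/a = 7√3/2√19 = 7√57/38.

e = 7√57/38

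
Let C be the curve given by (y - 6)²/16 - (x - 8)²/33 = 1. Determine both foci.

Center (8, 6). The positive term is the y-term, so the transverse axis is vertical; a² = 16, b² = 33.
c² = a² + b² = 16 + 33 = 49, so c = 7.
Foci lie on the vertical axis through the center: (h, k ± c).

(8, -1) and (8, 13)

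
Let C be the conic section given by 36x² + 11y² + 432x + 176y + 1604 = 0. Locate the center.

(-6, -8)

Group the x- and y-terms: 36(x² + 12x) + 11(y² + 16y) = -1604
Complete the square in x and y: 36(x + 6)² + 11(y + 8)² = -1604 + 1296 + 704 = 396
Dividing both sides by 396: (x + 6)²/11 + (y + 8)²/36 = 1
Ellipse with center (-6, -8).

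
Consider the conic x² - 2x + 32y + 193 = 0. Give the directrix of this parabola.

Only x is squared. Complete the square in x: (x - 1)² = -32(y + 6).
Vertex (1, -6); 4p = -32 so p = -8. Opens down.
Directrix is the horizontal line y = k − p = -6 − (-8) = 2.

y = 2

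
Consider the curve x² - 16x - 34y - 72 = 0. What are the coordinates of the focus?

(8, 9/2)

Only x is squared. Complete the square in x: (x - 8)² = 34(y + 4).
Vertex (8, -4); 4p = 34 so p = 17/2. Opens up.
Focus is p units from the vertex along the axis: (h, k + p).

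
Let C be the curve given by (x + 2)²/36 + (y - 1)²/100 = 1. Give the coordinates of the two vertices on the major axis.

(-2, -9) and (-2, 11)

Center (-2, 1). The larger denominator 100 sits under the y-term, so the major axis is vertical; a² = 100, b² = 36.
a = 10. Vertices at (h, k ± a).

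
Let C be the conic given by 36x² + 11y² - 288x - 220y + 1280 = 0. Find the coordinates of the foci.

(4, 5) and (4, 15)

Rearranging, 36(x² - 8x) + 11(y² - 20y) = -1280.
Complete the square in x and y: 36(x - 4)² + 11(y - 10)² = -1280 + 576 + 1100 = 396
Divide by 396: (x - 4)²/11 + (y - 10)²/36 = 1
Ellipse, center (4, 10), major axis vertical; a² = 36, b² = 11.
c² = a² - b² = 36 - 11 = 25, so c = 5.
Foci lie on the vertical axis through the center: (h, k ± c).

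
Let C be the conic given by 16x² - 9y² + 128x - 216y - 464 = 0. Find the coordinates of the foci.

(-4, -22) and (-4, -2)

Rearranging, 16(x² + 8x) -9(y² + 24y) = 464.
Complete the square in x and y: 16(x + 4)² -9(y + 12)² = 464 + 256 - 1296 = -576
Divide through by -576 to get (y + 12)²/64 - (x + 4)²/36 = 1.
Hyperbola, center (-4, -12), transverse axis vertical; a² = 64, b² = 36.
c² = a² + b² = 64 + 36 = 100, so c = 10.
Foci lie on the vertical axis through the center: (h, k ± c).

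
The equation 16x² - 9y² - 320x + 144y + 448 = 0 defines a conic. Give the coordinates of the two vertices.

16(x² - 20x) -9(y² - 16y) = -448
16(x - 10)² -9(y - 8)² = -448 + 1600 - 576 = 576
Divide by 576: (x - 10)²/36 - (y - 8)²/64 = 1
Hyperbola, center (10, 8), transverse axis horizontal; a² = 36, b² = 64.
a = 6. Vertices at (h ± a, k).

(4, 8) and (16, 8)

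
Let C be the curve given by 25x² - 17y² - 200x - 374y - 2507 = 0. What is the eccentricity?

e = √714/17

Group: 25(x² - 8x) -17(y² + 22y) = 2507
Complete the square: 25(x - 4)² -17(y + 11)² = 2507 + 400 - 2057 = 850
Divide by 850: (x - 4)²/34 - (y + 11)²/50 = 1
Hyperbola, center (4, -11), transverse axis horizontal; a² = 34, b² = 50.
c² = a² + b² = 84, so c = 2√21.
e = c/a = 2√21/√34 = √714/17.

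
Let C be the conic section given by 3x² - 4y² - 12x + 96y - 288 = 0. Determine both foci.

(2, 12 - √161) and (2, 12 + √161)

Collect terms: 3(x² - 4x) -4(y² - 24y) = 288
Complete the square: 3(x - 2)² -4(y - 12)² = 288 + 12 - 576 = -276
Divide by -276: (y - 12)²/69 - (x - 2)²/92 = 1
Hyperbola, center (2, 12), transverse axis vertical; a² = 69, b² = 92.
c² = a² + b² = 69 + 92 = 161, so c = √161.
Foci lie on the vertical axis through the center: (h, k ± c).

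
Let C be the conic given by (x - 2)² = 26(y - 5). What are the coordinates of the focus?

(2, 23/2)

Vertex (2, 5); 4p = 26 so p = 13/2. Opens up.
Focus is p units from the vertex along the axis: (h, k + p).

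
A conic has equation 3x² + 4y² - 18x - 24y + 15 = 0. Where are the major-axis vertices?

(-1, 3) and (7, 3)

Group the x- and y-terms: 3(x² - 6x) + 4(y² - 6y) = -15
Complete the square: 3(x - 3)² + 4(y - 3)² = -15 + 27 + 36 = 48
Dividing both sides by 48: (x - 3)²/16 + (y - 3)²/12 = 1
Ellipse, center (3, 3), major axis horizontal; a² = 16, b² = 12.
a = 4. Vertices at (h ± a, k).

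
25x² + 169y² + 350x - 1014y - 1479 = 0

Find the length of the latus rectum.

25(x² + 14x) + 169(y² - 6y) = 1479
25(x + 7)² + 169(y - 3)² = 1479 + 1225 + 1521 = 4225
Dividing both sides by 4225: (x + 7)²/169 + (y - 3)²/25 = 1
Ellipse, center (-7, 3), major axis horizontal; a² = 169, b² = 25.
Latus rectum length = 2b²/a = 2·25/13 = 50/13.

50/13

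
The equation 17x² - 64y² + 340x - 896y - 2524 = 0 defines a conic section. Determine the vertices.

Rearranging, 17(x² + 20x) -64(y² + 14y) = 2524.
Complete the square in x and y: 17(x + 10)² -64(y + 7)² = 2524 + 1700 - 3136 = 1088
Divide by 1088: (x + 10)²/64 - (y + 7)²/17 = 1
Hyperbola, center (-10, -7), transverse axis horizontal; a² = 64, b² = 17.
a = 8. Vertices at (h ± a, k).

(-18, -7) and (-2, -7)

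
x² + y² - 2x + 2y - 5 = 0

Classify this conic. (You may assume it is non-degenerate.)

No xy term. Coefficients of x² and y² are A = 1, C = 1.
A = C (same sign) ⇒ circle.

circle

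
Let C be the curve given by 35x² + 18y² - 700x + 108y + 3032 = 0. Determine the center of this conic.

(10, -3)

Group the x- and y-terms: 35(x² - 20x) + 18(y² + 6y) = -3032
35(x - 10)² + 18(y + 3)² = -3032 + 3500 + 162 = 630
Dividing both sides by 630: (x - 10)²/18 + (y + 3)²/35 = 1
Ellipse with center (10, -3).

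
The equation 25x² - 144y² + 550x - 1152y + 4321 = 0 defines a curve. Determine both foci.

(-11, -17) and (-11, 9)

Rearranging, 25(x² + 22x) -144(y² + 8y) = -4321.
Complete the square: 25(x + 11)² -144(y + 4)² = -4321 + 3025 - 2304 = -3600
Divide by -3600: (y + 4)²/25 - (x + 11)²/144 = 1
Hyperbola, center (-11, -4), transverse axis vertical; a² = 25, b² = 144.
c² = a² + b² = 25 + 144 = 169, so c = 13.
Foci lie on the vertical axis through the center: (h, k ± c).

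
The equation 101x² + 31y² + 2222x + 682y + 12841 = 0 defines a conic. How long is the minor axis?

2√31

Rearranging, 101(x² + 22x) + 31(y² + 22y) = -12841.
101(x + 11)² + 31(y + 11)² = -12841 + 12221 + 3751 = 3131
Divide by 3131: (x + 11)²/31 + (y + 11)²/101 = 1
Ellipse, center (-11, -11), major axis vertical; a² = 101, b² = 31.
b² = 31 so b = √31; the minor axis has length 2b = 2√31.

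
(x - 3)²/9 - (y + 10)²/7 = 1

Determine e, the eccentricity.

e = 4/3

Center (3, -10). The positive term is the x-term, so the transverse axis is horizontal; a² = 9, b² = 7.
c² = a² + b² = 16, so c = 4.
e = c/a = 4/3.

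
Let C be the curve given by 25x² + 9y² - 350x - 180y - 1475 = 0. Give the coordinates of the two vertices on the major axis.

(7, -10) and (7, 30)

Group: 25(x² - 14x) + 9(y² - 20y) = 1475
Complete the square: 25(x - 7)² + 9(y - 10)² = 1475 + 1225 + 900 = 3600
Divide through by 3600 to get (x - 7)²/144 + (y - 10)²/400 = 1.
Ellipse, center (7, 10), major axis vertical; a² = 400, b² = 144.
a = 20. Vertices at (h, k ± a).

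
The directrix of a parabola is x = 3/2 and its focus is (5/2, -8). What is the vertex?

The vertex is the midpoint between the focus and the directrix along the axis of symmetry.
Axis is horizontal (directrix is vertical). Vertex x-coordinate = (5/2 + 3/2)/2 = 2; y-coordinate = -8.

(2, -8)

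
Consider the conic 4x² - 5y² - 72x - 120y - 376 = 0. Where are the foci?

Group the x- and y-terms: 4(x² - 18x) -5(y² + 24y) = 376
Completing the square gives 4(x - 9)² -5(y + 12)² = 376 + 324 - 720 = -20.
Divide by -20: (y + 12)²/4 - (x - 9)²/5 = 1
Hyperbola, center (9, -12), transverse axis vertical; a² = 4, b² = 5.
c² = a² + b² = 4 + 5 = 9, so c = 3.
Foci lie on the vertical axis through the center: (h, k ± c).

(9, -15) and (9, -9)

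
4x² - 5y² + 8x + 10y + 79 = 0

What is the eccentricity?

Rearranging, 4(x² + 2x) -5(y² - 2y) = -79.
4(x + 1)² -5(y - 1)² = -79 + 4 - 5 = -80
Divide by -80: (y - 1)²/16 - (x + 1)²/20 = 1
Hyperbola, center (-1, 1), transverse axis vertical; a² = 16, b² = 20.
c² = a² + b² = 36, so c = 6.
e = c/a = 6/4 = 3/2.

e = 3/2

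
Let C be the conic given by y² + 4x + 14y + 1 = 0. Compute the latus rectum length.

4

Only y is squared. Complete the square in y: (y + 7)² = -4(x - 12).
Vertex (12, -7); 4p = -4 so p = -1. Opens left.
Latus rectum length = |4p| = 4.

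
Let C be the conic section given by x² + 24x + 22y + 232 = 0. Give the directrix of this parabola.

Only x is squared. Complete the square in x: (x + 12)² = -22(y + 4).
Vertex (-12, -4); 4p = -22 so p = -11/2. Opens down.
Directrix is the horizontal line y = k − p = -4 − (-11/2) = 3/2.

y = 3/2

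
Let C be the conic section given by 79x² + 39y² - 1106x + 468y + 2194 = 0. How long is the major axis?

79(x² - 14x) + 39(y² + 12y) = -2194
Complete the square in x and y: 79(x - 7)² + 39(y + 6)² = -2194 + 3871 + 1404 = 3081
Divide through by 3081 to get (x - 7)²/39 + (y + 6)²/79 = 1.
Ellipse, center (7, -6), major axis vertical; a² = 79, b² = 39.
a² = 79 so a = √79; the major axis has length 2a = 2√79.

2√79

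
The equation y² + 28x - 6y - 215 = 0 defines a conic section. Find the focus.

(1, 3)

Only y is squared. Complete the square in y: (y - 3)² = -28(x - 8).
Vertex (8, 3); 4p = -28 so p = -7. Opens left.
Focus is p units from the vertex along the axis: (h + p, k).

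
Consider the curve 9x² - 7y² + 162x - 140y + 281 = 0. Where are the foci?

(-9, -18) and (-9, -2)

9(x² + 18x) -7(y² + 20y) = -281
Complete the square: 9(x + 9)² -7(y + 10)² = -281 + 729 - 700 = -252
Divide through by -252 to get (y + 10)²/36 - (x + 9)²/28 = 1.
Hyperbola, center (-9, -10), transverse axis vertical; a² = 36, b² = 28.
c² = a² + b² = 36 + 28 = 64, so c = 8.
Foci lie on the vertical axis through the center: (h, k ± c).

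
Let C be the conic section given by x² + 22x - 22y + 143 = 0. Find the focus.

Only x is squared. Complete the square in x: (x + 11)² = 22(y - 1).
Vertex (-11, 1); 4p = 22 so p = 11/2. Opens up.
Focus is p units from the vertex along the axis: (h, k + p).

(-11, 13/2)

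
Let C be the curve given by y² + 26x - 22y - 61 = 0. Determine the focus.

Only y is squared. Complete the square in y: (y - 11)² = -26(x - 7).
Vertex (7, 11); 4p = -26 so p = -13/2. Opens left.
Focus is p units from the vertex along the axis: (h + p, k).

(1/2, 11)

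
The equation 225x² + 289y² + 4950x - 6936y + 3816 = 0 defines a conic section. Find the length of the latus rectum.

450/17

Group the x- and y-terms: 225(x² + 22x) + 289(y² - 24y) = -3816
225(x + 11)² + 289(y - 12)² = -3816 + 27225 + 41616 = 65025
Divide by 65025: (x + 11)²/289 + (y - 12)²/225 = 1
Ellipse, center (-11, 12), major axis horizontal; a² = 289, b² = 225.
Latus rectum length = 2b²/a = 2·225/17 = 450/17.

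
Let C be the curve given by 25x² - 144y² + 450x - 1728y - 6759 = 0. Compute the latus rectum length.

25/6

Collect terms: 25(x² + 18x) -144(y² + 12y) = 6759
Completing the square gives 25(x + 9)² -144(y + 6)² = 6759 + 2025 - 5184 = 3600.
Divide by 3600: (x + 9)²/144 - (y + 6)²/25 = 1
Hyperbola, center (-9, -6), transverse axis horizontal; a² = 144, b² = 25.
Latus rectum length = 2b²/a = 2·25/12 = 25/6.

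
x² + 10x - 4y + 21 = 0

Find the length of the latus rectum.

Only x is squared. Complete the square in x: (x + 5)² = 4(y + 1).
Vertex (-5, -1); 4p = 4 so p = 1. Opens up.
Latus rectum length = |4p| = 4.

4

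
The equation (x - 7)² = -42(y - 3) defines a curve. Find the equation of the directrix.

Vertex (7, 3); 4p = -42 so p = -21/2. Opens down.
Directrix is the horizontal line y = k − p = 3 − (-21/2) = 27/2.

y = 27/2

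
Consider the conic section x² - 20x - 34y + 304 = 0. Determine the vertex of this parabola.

Only x is squared. Complete the square in x: (x - 10)² = 34(y - 6).
Vertex (10, 6); 4p = 34 so p = 17/2. Opens up.

(10, 6)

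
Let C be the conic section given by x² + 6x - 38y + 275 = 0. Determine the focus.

Only x is squared. Complete the square in x: (x + 3)² = 38(y - 7).
Vertex (-3, 7); 4p = 38 so p = 19/2. Opens up.
Focus is p units from the vertex along the axis: (h, k + p).

(-3, 33/2)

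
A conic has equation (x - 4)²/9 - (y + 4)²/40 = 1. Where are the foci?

Center (4, -4). The positive term is the x-term, so the transverse axis is horizontal; a² = 9, b² = 40.
c² = a² + b² = 9 + 40 = 49, so c = 7.
Foci lie on the horizontal axis through the center: (h ± c, k).

(-3, -4) and (11, -4)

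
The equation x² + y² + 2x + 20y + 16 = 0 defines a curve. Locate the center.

(x² + 2x) + (y² + 20y) = -16
Completing the square gives (x + 1)² + (y + 10)² = -16 + 1 + 100 = 85.
So (x + 1)² + (y + 10)² = 85.
Circle centered at (-1, -10) with r² = 85.

(-1, -10)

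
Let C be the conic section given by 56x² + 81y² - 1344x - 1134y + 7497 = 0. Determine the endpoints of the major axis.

56(x² - 24x) + 81(y² - 14y) = -7497
56(x - 12)² + 81(y - 7)² = -7497 + 8064 + 3969 = 4536
Divide through by 4536 to get (x - 12)²/81 + (y - 7)²/56 = 1.
Ellipse, center (12, 7), major axis horizontal; a² = 81, b² = 56.
a = 9. Vertices at (h ± a, k).

(3, 7) and (21, 7)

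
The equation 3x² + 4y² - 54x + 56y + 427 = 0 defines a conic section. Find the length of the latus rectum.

Group: 3(x² - 18x) + 4(y² + 14y) = -427
3(x - 9)² + 4(y + 7)² = -427 + 243 + 196 = 12
Divide by 12: (x - 9)²/4 + (y + 7)²/3 = 1
Ellipse, center (9, -7), major axis horizontal; a² = 4, b² = 3.
Latus rectum length = 2b²/a = 2·3/2 = 3.

3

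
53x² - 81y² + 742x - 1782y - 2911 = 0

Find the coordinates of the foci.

Group: 53(x² + 14x) -81(y² + 22y) = 2911
53(x + 7)² -81(y + 11)² = 2911 + 2597 - 9801 = -4293
Divide by -4293: (y + 11)²/53 - (x + 7)²/81 = 1
Hyperbola, center (-7, -11), transverse axis vertical; a² = 53, b² = 81.
c² = a² + b² = 53 + 81 = 134, so c = √134.
Foci lie on the vertical axis through the center: (h, k ± c).

(-7, -11 - √134) and (-7, -11 + √134)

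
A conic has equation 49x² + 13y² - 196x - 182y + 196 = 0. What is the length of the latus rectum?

Collect terms: 49(x² - 4x) + 13(y² - 14y) = -196
Complete the square in x and y: 49(x - 2)² + 13(y - 7)² = -196 + 196 + 637 = 637
Divide by 637: (x - 2)²/13 + (y - 7)²/49 = 1
Ellipse, center (2, 7), major axis vertical; a² = 49, b² = 13.
Latus rectum length = 2b²/a = 2·13/7 = 26/7.

26/7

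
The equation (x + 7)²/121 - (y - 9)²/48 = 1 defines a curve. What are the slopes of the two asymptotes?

Center (-7, 9). The positive term is the x-term, so the transverse axis is horizontal; a² = 121, b² = 48.
For a horizontal hyperbola the asymptotes have slope ±b/a.
Here that is ±4√3/11.

4√3/11 and -4√3/11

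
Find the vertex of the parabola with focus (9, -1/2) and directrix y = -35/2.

The vertex is the midpoint between the focus and the directrix along the axis of symmetry.
Axis is vertical (directrix is horizontal). Vertex y-coordinate = (-1/2 + (-35/2))/2 = -9; x-coordinate = 9.

(9, -9)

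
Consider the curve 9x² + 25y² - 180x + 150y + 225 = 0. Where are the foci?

(2, -3) and (18, -3)

Group the x- and y-terms: 9(x² - 20x) + 25(y² + 6y) = -225
Completing the square gives 9(x - 10)² + 25(y + 3)² = -225 + 900 + 225 = 900.
Dividing both sides by 900: (x - 10)²/100 + (y + 3)²/36 = 1
Ellipse, center (10, -3), major axis horizontal; a² = 100, b² = 36.
c² = a² - b² = 100 - 36 = 64, so c = 8.
Foci lie on the horizontal axis through the center: (h ± c, k).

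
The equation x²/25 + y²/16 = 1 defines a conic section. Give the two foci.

(-3, 0) and (3, 0)

Center (0, 0). The larger denominator 25 sits under the x-term, so the major axis is horizontal; a² = 25, b² = 16.
c² = a² - b² = 25 - 16 = 9, so c = 3.
Foci lie on the horizontal axis through the center: (h ± c, k).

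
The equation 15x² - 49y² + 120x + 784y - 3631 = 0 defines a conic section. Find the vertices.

Rearranging, 15(x² + 8x) -49(y² - 16y) = 3631.
Complete the square: 15(x + 4)² -49(y - 8)² = 3631 + 240 - 3136 = 735
Divide by 735: (x + 4)²/49 - (y - 8)²/15 = 1
Hyperbola, center (-4, 8), transverse axis horizontal; a² = 49, b² = 15.
a = 7. Vertices at (h ± a, k).

(-11, 8) and (3, 8)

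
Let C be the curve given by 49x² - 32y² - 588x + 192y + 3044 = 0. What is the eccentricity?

49(x² - 12x) -32(y² - 6y) = -3044
Completing the square gives 49(x - 6)² -32(y - 3)² = -3044 + 1764 - 288 = -1568.
Dividing both sides by -1568: (y - 3)²/49 - (x - 6)²/32 = 1
Hyperbola, center (6, 3), transverse axis vertical; a² = 49, b² = 32.
c² = a² + b² = 81, so c = 9.
e = c/a = 9/7.

e = 9/7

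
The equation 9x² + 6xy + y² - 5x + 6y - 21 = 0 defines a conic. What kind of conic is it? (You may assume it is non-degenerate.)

A = 9, B = 6, C = 1.
Discriminant B² − 4AC = 6² − 4·9·1 = 0.
B² − 4AC = 0 ⇒ parabola.

parabola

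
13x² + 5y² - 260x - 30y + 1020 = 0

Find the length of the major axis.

2√65

13(x² - 20x) + 5(y² - 6y) = -1020
Completing the square gives 13(x - 10)² + 5(y - 3)² = -1020 + 1300 + 45 = 325.
Dividing both sides by 325: (x - 10)²/25 + (y - 3)²/65 = 1
Ellipse, center (10, 3), major axis vertical; a² = 65, b² = 25.
a² = 65 so a = √65; the major axis has length 2a = 2√65.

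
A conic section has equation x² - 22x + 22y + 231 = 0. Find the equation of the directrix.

Only x is squared. Complete the square in x: (x - 11)² = -22(y + 5).
Vertex (11, -5); 4p = -22 so p = -11/2. Opens down.
Directrix is the horizontal line y = k − p = -5 − (-11/2) = 1/2.

y = 1/2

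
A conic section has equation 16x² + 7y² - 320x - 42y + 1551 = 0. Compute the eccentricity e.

16(x² - 20x) + 7(y² - 6y) = -1551
Complete the square in x and y: 16(x - 10)² + 7(y - 3)² = -1551 + 1600 + 63 = 112
Divide through by 112 to get (x - 10)²/7 + (y - 3)²/16 = 1.
Ellipse, center (10, 3), major axis vertical; a² = 16, b² = 7.
c² = a² - b² = 9, so c = 3.
e = c/a = 3/4.

e = 3/4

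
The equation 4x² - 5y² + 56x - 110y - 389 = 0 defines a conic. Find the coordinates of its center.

(-7, -11)

Group: 4(x² + 14x) -5(y² + 22y) = 389
Complete the square: 4(x + 7)² -5(y + 11)² = 389 + 196 - 605 = -20
Dividing both sides by -20: (y + 11)²/4 - (x + 7)²/5 = 1
Hyperbola with center (-7, -11).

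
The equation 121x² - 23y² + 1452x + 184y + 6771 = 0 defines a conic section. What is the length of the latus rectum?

121(x² + 12x) -23(y² - 8y) = -6771
Completing the square gives 121(x + 6)² -23(y - 4)² = -6771 + 4356 - 368 = -2783.
Divide by -2783: (y - 4)²/121 - (x + 6)²/23 = 1
Hyperbola, center (-6, 4), transverse axis vertical; a² = 121, b² = 23.
Latus rectum length = 2b²/a = 2·23/11 = 46/11.

46/11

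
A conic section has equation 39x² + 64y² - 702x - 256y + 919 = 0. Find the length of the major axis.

16

Collect terms: 39(x² - 18x) + 64(y² - 4y) = -919
Complete the square in x and y: 39(x - 9)² + 64(y - 2)² = -919 + 3159 + 256 = 2496
Dividing both sides by 2496: (x - 9)²/64 + (y - 2)²/39 = 1
Ellipse, center (9, 2), major axis horizontal; a² = 64, b² = 39.
a² = 64 so a = 8; the major axis has length 2a = 16.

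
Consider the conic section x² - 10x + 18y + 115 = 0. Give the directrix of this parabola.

Only x is squared. Complete the square in x: (x - 5)² = -18(y + 5).
Vertex (5, -5); 4p = -18 so p = -9/2. Opens down.
Directrix is the horizontal line y = k − p = -5 − (-9/2) = -1/2.

y = -1/2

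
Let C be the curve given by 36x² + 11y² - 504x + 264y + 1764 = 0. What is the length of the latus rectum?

36(x² - 14x) + 11(y² + 24y) = -1764
Complete the square: 36(x - 7)² + 11(y + 12)² = -1764 + 1764 + 1584 = 1584
Dividing both sides by 1584: (x - 7)²/44 + (y + 12)²/144 = 1
Ellipse, center (7, -12), major axis vertical; a² = 144, b² = 44.
Latus rectum length = 2b²/a = 2·44/12 = 22/3.

22/3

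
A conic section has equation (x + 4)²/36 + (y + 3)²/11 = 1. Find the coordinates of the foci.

Center (-4, -3). The larger denominator 36 sits under the x-term, so the major axis is horizontal; a² = 36, b² = 11.
c² = a² - b² = 36 - 11 = 25, so c = 5.
Foci lie on the horizontal axis through the center: (h ± c, k).

(-9, -3) and (1, -3)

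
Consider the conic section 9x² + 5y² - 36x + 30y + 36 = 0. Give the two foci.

Collect terms: 9(x² - 4x) + 5(y² + 6y) = -36
Complete the square: 9(x - 2)² + 5(y + 3)² = -36 + 36 + 45 = 45
Dividing both sides by 45: (x - 2)²/5 + (y + 3)²/9 = 1
Ellipse, center (2, -3), major axis vertical; a² = 9, b² = 5.
c² = a² - b² = 9 - 5 = 4, so c = 2.
Foci lie on the vertical axis through the center: (h, k ± c).

(2, -5) and (2, -1)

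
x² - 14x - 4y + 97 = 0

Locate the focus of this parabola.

Only x is squared. Complete the square in x: (x - 7)² = 4(y - 12).
Vertex (7, 12); 4p = 4 so p = 1. Opens up.
Focus is p units from the vertex along the axis: (h, k + p).

(7, 13)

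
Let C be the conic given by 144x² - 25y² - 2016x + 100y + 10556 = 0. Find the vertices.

Collect terms: 144(x² - 14x) -25(y² - 4y) = -10556
144(x - 7)² -25(y - 2)² = -10556 + 7056 - 100 = -3600
Dividing both sides by -3600: (y - 2)²/144 - (x - 7)²/25 = 1
Hyperbola, center (7, 2), transverse axis vertical; a² = 144, b² = 25.
a = 12. Vertices at (h, k ± a).

(7, -10) and (7, 14)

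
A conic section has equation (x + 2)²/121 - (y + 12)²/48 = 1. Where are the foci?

(-15, -12) and (11, -12)

Center (-2, -12). The positive term is the x-term, so the transverse axis is horizontal; a² = 121, b² = 48.
c² = a² + b² = 121 + 48 = 169, so c = 13.
Foci lie on the horizontal axis through the center: (h ± c, k).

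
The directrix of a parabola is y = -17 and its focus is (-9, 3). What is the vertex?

The vertex is the midpoint between the focus and the directrix along the axis of symmetry.
Axis is vertical (directrix is horizontal). Vertex y-coordinate = (3 + (-17))/2 = -7; x-coordinate = -9.

(-9, -7)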